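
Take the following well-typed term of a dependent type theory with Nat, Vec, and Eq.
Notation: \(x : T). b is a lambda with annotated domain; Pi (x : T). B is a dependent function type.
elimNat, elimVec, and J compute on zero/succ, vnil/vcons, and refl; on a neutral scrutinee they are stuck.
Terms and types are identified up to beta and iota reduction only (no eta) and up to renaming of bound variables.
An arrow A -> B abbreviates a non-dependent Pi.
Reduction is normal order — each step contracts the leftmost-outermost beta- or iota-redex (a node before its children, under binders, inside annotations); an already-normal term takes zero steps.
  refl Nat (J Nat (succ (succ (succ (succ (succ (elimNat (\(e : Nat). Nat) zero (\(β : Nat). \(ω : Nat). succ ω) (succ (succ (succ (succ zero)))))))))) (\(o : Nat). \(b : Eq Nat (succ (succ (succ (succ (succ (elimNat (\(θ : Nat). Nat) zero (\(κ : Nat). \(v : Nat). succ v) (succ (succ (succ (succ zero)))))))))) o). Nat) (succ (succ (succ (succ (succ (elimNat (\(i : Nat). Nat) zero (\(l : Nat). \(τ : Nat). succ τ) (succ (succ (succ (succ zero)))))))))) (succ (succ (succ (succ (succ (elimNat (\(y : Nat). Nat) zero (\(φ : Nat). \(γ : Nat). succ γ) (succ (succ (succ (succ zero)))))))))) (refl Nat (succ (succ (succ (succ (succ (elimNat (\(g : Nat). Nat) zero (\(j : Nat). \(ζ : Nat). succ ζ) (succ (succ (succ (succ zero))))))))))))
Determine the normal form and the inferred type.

resulting normal form:
  refl Nat (succ (succ (succ (succ (succ (succ (succ (succ (succ zero)))))))))
the term's type:
  Eq Nat (succ (succ (succ (succ (succ (succ (succ (succ (succ zero))))))))) (succ (succ (succ (succ (succ (succ (succ (succ (succ zero)))))))))
observation: the term reaches its normal form after 14 normal-order steps.


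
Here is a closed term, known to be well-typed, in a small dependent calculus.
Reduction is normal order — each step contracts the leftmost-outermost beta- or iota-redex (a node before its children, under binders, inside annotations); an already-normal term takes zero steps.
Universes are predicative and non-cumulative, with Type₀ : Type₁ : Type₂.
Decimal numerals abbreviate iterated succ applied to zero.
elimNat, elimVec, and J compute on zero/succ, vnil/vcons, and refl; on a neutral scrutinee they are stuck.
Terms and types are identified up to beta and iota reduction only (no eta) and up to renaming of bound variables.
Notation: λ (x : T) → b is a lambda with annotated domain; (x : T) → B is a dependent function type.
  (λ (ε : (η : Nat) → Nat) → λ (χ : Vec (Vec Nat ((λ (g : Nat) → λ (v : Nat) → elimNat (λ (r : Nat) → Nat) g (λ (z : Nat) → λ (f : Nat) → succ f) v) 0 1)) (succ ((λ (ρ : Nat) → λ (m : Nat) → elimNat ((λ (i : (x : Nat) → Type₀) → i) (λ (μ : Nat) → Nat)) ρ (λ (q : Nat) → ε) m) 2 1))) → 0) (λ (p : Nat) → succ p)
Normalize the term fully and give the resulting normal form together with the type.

reduced normal form:
  λ (ε : Vec (Vec Nat 1) 4) → 0
the term's type:
  (ε : Vec (Vec Nat 1) 4) → Nat


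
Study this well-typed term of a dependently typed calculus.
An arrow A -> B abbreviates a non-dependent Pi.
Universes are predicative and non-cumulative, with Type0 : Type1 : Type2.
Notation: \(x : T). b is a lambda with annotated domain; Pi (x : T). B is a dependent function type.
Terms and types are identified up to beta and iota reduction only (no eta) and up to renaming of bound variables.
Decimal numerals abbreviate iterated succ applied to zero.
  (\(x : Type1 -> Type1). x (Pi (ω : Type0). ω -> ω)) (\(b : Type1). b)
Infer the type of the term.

type:
  Type1


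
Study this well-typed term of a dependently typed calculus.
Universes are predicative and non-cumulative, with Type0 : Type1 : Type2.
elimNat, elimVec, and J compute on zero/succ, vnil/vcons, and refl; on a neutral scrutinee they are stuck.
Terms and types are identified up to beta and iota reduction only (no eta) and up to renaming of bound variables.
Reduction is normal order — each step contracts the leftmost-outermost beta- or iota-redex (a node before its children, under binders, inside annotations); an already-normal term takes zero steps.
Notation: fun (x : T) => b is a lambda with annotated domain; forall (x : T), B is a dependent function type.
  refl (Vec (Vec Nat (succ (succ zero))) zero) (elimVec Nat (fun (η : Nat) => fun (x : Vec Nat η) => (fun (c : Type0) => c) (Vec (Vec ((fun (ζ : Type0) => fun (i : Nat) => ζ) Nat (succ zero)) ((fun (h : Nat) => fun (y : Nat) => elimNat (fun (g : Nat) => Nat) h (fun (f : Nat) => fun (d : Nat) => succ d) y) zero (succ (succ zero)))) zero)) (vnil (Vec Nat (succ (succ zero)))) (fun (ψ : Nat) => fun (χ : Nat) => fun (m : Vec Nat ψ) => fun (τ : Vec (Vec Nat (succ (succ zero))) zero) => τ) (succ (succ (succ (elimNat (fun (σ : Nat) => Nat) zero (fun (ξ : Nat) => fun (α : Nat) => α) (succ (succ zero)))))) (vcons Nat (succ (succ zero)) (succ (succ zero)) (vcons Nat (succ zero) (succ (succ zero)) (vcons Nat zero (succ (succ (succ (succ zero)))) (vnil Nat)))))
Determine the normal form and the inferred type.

normal form:
  refl (Vec (Vec Nat (succ (succ zero))) zero) (vnil (Vec Nat (succ (succ zero))))
type:
  Eq (Vec (Vec Nat (succ (succ zero))) zero) (vnil (Vec Nat (succ (succ zero)))) (vnil (Vec Nat (succ (succ zero))))
observation: the leftmost-outermost redex is an elimVec iota-redex, and normalization takes 16 steps.


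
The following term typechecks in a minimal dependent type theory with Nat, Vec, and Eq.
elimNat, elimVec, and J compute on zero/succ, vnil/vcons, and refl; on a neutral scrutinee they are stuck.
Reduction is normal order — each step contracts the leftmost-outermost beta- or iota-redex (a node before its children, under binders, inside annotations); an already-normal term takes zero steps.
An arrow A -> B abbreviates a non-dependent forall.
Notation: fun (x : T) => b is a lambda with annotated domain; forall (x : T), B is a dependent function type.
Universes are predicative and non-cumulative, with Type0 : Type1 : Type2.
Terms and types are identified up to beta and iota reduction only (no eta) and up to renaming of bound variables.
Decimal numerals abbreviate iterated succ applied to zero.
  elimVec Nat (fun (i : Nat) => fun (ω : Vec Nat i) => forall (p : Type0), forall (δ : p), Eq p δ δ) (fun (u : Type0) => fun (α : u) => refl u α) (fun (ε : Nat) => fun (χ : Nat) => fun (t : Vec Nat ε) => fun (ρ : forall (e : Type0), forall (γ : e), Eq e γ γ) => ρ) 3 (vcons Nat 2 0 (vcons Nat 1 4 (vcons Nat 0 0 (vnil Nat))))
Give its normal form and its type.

reduced normal form:
  fun (i : Type0) => fun (ω : i) => refl i ω
inferred type:
  forall (i : Type0), forall (ω : i), Eq i ω ω
observation: the leftmost-outermost redex is an elimVec iota-redex, and normalization takes 16 steps.


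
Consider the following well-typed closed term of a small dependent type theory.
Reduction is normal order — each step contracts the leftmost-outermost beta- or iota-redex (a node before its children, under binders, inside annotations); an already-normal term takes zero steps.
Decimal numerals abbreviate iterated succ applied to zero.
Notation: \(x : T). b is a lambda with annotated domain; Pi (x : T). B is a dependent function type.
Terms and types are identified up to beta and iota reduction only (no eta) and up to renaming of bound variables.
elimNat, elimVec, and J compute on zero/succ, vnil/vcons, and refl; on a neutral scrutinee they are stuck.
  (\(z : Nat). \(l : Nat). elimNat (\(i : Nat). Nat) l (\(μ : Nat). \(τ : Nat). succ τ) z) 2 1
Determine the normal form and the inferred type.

normal form:
  3
type:
  Nat
observation: the leftmost-outermost redex is a beta-redex, and normalization takes 9 steps.


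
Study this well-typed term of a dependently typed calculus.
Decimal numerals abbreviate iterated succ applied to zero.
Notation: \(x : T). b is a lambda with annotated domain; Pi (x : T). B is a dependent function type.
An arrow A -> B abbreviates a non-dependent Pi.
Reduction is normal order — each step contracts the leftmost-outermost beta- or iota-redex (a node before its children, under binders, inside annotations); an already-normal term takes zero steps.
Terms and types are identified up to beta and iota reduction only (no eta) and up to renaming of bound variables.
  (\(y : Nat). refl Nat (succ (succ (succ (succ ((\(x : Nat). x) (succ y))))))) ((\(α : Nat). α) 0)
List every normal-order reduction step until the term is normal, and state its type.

normal-order reduction:
  (\(y : Nat). refl Nat (succ (succ (succ (succ ((\(x : Nat). x) (succ y))))))) ((\(α : Nat). α) 0)
  ~> refl Nat (succ (succ (succ (succ ((\(y : Nat). y) (succ ((\(x : Nat). x) 0)))))))
  ~> refl Nat (succ (succ (succ (succ (succ ((\(y : Nat). y) 0))))))
  ~> refl Nat 5
the term's type:
  Eq Nat 5 5


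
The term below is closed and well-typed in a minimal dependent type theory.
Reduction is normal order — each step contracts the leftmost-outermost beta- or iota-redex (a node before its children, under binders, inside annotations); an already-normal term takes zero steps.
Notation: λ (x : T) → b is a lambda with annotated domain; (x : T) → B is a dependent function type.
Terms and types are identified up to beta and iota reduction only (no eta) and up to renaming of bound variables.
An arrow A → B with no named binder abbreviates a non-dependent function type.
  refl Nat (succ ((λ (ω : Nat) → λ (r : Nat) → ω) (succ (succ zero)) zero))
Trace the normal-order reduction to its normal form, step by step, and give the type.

normal-order reduction:
  refl Nat (succ ((λ (ω : Nat) → λ (r : Nat) → ω) (succ (succ zero)) zero))
  ~> refl Nat (succ ((λ (ω : Nat) → succ (succ zero)) zero))
  ~> refl Nat (succ (succ (succ zero)))
the term's type:
  Eq Nat (succ (succ (succ zero))) (succ (succ (succ zero)))


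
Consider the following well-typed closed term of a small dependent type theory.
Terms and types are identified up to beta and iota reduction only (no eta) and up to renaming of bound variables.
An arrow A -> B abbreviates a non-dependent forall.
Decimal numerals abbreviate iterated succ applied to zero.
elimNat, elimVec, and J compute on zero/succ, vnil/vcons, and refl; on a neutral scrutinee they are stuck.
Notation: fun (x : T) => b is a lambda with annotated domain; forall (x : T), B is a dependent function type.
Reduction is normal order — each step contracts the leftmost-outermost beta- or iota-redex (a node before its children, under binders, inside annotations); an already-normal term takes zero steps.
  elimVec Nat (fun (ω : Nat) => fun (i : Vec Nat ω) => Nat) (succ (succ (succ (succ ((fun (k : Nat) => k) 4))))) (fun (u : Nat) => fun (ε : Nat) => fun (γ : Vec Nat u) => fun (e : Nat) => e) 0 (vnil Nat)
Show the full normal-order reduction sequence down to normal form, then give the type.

normal-order reduction:
  elimVec Nat (fun (ω : Nat) => fun (i : Vec Nat ω) => Nat) (succ (succ (succ (succ ((fun (k : Nat) => k) 4))))) (fun (u : Nat) => fun (ε : Nat) => fun (γ : Vec Nat u) => fun (e : Nat) => e) 0 (vnil Nat)
  ~> succ (succ (succ (succ ((fun (ω : Nat) => ω) 4))))
  ~> 8
inferred type:
  Nat


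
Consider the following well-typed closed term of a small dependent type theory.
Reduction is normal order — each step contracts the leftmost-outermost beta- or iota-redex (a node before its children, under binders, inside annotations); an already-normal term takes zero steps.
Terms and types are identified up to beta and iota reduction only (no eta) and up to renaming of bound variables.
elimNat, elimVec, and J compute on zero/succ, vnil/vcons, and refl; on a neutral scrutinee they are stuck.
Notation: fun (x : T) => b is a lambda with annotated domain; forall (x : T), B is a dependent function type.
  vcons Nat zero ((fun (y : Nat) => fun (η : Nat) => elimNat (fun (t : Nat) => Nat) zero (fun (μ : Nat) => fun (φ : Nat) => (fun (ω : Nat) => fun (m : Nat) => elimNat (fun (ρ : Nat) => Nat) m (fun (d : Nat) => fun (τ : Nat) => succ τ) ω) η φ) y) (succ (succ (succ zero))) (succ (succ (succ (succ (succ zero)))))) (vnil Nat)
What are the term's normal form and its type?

resulting normal form:
  vcons Nat zero (succ (succ (succ (succ (succ (succ (succ (succ (succ (succ (succ (succ (succ (succ (succ zero))))))))))))))) (vnil Nat)
the term's type:
  Vec Nat (succ zero)


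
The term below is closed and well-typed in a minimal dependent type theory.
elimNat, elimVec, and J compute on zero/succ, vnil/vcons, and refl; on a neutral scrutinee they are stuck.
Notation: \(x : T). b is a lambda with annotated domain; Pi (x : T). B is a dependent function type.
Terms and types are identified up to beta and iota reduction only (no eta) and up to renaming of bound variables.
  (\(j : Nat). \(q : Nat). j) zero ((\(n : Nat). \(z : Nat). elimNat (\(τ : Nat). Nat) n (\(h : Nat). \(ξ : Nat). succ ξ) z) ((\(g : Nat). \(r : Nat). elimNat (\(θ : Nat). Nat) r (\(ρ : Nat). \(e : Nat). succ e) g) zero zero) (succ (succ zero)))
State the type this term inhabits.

the term's type:
  Nat


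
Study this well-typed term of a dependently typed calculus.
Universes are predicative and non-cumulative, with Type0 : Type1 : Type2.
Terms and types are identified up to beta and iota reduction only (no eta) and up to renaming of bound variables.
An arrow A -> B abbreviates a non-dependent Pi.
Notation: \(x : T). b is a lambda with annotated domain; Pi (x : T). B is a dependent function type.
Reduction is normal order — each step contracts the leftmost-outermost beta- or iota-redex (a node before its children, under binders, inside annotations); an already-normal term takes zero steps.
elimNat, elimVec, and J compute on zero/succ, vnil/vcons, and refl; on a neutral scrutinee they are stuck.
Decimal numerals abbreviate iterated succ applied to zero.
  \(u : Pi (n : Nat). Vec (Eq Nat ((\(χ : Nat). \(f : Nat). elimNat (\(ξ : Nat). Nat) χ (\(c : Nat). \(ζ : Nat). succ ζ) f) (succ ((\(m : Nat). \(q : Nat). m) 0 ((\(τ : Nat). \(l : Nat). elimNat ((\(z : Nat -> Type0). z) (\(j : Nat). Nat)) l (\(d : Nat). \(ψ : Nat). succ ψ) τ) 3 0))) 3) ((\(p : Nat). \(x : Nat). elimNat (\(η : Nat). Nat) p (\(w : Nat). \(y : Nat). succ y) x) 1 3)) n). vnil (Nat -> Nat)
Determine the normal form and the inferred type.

resulting normal form:
  \(u : Pi (n : Nat). Vec (Eq Nat 4 4) n). vnil (Nat -> Nat)
the term's type:
  (Pi (u : Nat). Vec (Eq Nat 4 4) u) -> Vec (Nat -> Nat) 0


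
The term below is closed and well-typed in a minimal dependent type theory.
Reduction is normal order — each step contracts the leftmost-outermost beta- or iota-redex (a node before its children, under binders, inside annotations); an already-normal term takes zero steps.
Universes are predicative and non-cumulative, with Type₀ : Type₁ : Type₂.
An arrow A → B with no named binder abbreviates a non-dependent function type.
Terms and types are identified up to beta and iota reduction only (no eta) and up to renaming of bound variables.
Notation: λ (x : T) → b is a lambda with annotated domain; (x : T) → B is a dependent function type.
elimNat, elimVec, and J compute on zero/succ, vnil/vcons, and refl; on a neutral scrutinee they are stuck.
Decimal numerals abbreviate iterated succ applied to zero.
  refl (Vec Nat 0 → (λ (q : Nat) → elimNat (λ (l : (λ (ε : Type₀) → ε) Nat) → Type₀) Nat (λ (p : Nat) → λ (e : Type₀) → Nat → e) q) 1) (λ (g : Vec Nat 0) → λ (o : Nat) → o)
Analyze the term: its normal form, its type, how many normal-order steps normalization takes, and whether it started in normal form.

normal form:
  refl (Vec Nat 0 → Nat → Nat) (λ (q : Vec Nat 0) → λ (l : Nat) → l)
inferred type:
  Eq (Vec Nat 0 → Nat → Nat) (λ (q : Vec Nat 0) → λ (l : Nat) → l) (λ (ε : Vec Nat 0) → λ (p : Nat) → p)
steps to reach normal form (normal order): 5
started in normal form: no
first redex: a beta-redex


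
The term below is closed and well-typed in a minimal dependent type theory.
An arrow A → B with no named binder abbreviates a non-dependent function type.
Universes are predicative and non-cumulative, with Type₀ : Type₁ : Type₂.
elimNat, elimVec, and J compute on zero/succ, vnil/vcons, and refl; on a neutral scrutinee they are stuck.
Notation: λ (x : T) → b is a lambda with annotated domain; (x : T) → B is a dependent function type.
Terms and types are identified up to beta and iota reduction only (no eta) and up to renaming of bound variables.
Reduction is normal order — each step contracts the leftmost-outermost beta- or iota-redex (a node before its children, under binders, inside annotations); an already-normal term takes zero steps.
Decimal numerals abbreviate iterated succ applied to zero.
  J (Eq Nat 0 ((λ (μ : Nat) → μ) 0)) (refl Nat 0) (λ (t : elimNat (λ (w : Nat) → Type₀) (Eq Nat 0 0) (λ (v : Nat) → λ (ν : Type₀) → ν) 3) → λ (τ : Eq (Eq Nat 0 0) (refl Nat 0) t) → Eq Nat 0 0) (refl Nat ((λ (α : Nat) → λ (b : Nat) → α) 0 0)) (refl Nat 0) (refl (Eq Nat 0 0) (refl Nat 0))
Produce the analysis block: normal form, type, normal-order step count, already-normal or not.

normal form:
  refl Nat 0
type:
  Eq Nat 0 0
steps to reach normal form (normal order): 3
started in normal form: no
first redex: a J iota-redex


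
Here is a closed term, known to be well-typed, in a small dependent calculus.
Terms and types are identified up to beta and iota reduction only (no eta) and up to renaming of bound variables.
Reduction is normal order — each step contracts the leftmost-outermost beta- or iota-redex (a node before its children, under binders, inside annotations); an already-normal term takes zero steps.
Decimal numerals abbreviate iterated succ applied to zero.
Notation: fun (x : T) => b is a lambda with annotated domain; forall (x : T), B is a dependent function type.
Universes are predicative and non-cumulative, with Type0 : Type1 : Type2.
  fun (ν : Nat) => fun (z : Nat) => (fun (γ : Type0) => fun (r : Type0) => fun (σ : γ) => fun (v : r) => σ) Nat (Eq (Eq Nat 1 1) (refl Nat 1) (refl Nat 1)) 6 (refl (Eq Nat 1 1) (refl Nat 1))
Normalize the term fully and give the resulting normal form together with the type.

reduced normal form:
  fun (ν : Nat) => fun (z : Nat) => 6
inferred type:
  forall (ν : Nat), forall (z : Nat), Nat


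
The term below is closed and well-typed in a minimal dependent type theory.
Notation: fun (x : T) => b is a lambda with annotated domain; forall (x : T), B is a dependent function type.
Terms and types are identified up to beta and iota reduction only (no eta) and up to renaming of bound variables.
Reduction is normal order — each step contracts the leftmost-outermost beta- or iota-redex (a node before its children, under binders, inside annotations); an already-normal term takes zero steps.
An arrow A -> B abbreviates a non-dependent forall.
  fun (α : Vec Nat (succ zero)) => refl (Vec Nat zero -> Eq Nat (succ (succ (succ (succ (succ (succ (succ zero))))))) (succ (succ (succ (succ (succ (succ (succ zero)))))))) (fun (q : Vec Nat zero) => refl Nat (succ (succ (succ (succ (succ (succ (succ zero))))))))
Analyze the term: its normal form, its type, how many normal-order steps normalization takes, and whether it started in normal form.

reduced normal form:
  fun (α : Vec Nat (succ zero)) => refl (Vec Nat zero -> Eq Nat (succ (succ (succ (succ (succ (succ (succ zero))))))) (succ (succ (succ (succ (succ (succ (succ zero)))))))) (fun (q : Vec Nat zero) => refl Nat (succ (succ (succ (succ (succ (succ (succ zero))))))))
type:
  Vec Nat (succ zero) -> Eq (Vec Nat zero -> Eq Nat (succ (succ (succ (succ (succ (succ (succ zero))))))) (succ (succ (succ (succ (succ (succ (succ zero)))))))) (fun (α : Vec Nat zero) => refl Nat (succ (succ (succ (succ (succ (succ (succ zero)))))))) (fun (q : Vec Nat zero) => refl Nat (succ (succ (succ (succ (succ (succ (succ zero))))))))
reduction steps (normal order): 0
already normal: yes


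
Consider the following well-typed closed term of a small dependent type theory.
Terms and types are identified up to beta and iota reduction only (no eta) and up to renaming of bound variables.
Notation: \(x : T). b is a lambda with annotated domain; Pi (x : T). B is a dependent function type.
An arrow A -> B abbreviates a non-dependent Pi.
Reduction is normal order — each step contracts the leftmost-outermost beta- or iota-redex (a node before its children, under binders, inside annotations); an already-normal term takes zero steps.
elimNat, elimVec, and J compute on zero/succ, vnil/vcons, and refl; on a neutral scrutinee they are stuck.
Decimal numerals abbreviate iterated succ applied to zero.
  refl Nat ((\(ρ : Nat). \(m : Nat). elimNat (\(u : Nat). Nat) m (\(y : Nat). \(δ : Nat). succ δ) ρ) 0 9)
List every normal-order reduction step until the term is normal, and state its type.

normal-order reduction sequence:
  refl Nat ((\(ρ : Nat). \(m : Nat). elimNat (\(u : Nat). Nat) m (\(y : Nat). \(δ : Nat). succ δ) ρ) 0 9)
  ~> refl Nat ((\(ρ : Nat). elimNat (\(m : Nat). Nat) ρ (\(u : Nat). \(y : Nat). succ y) 0) 9)
  ~> refl Nat (elimNat (\(ρ : Nat). Nat) 9 (\(m : Nat). \(u : Nat). succ u) 0)
  ~> refl Nat 9
the term's type:
  Eq Nat 9 9


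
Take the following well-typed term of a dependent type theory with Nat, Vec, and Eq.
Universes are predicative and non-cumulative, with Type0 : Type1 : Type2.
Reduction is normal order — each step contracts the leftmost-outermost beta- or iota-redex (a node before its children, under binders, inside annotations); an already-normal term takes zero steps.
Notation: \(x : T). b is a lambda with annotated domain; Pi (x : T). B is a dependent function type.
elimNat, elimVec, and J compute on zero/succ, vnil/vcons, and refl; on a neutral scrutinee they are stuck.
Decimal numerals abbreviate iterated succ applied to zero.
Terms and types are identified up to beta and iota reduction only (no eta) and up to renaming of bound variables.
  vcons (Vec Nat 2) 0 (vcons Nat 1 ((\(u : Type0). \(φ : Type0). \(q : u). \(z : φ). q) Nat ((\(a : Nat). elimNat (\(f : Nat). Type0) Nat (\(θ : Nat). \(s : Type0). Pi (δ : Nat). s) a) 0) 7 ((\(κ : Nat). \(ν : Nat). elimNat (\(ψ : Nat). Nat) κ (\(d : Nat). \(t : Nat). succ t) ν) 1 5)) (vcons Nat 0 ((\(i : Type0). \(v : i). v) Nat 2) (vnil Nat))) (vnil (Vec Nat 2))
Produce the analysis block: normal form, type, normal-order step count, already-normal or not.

normal form:
  vcons (Vec Nat 2) 0 (vcons Nat 1 7 (vcons Nat 0 2 (vnil Nat))) (vnil (Vec Nat 2))
type:
  Vec (Vec Nat 2) 1
reduction steps (normal order): 6
already normal: no
first redex: a beta-redex


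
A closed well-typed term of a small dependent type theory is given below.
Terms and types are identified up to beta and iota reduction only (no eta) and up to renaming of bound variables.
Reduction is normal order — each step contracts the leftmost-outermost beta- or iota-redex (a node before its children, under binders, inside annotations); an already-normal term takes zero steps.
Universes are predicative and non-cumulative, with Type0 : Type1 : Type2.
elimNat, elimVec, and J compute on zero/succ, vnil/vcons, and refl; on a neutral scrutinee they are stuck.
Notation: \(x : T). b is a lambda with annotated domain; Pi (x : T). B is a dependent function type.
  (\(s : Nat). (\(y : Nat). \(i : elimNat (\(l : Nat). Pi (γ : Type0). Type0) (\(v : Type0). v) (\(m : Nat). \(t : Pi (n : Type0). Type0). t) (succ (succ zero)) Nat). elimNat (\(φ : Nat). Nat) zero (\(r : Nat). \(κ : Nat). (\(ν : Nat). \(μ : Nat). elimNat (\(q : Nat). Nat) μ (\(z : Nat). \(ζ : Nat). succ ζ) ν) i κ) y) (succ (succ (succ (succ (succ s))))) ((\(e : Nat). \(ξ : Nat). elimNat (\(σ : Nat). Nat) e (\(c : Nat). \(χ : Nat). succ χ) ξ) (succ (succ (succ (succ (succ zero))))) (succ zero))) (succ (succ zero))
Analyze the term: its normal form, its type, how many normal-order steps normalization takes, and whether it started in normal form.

normal form:
  succ (succ (succ (succ (succ (succ (succ (succ (succ (succ (succ (succ (succ (succ (succ (succ (succ (succ (succ (succ (succ (succ (succ (succ (succ (succ (succ (succ (succ (succ (succ (succ (succ (succ (succ (succ (succ (succ (succ (succ (succ (succ zero)))))))))))))))))))))))))))))))))))))))))
type:
  Nat
reduction steps (normal order): 214
started in normal form: no
first contracted redex: a beta-redex


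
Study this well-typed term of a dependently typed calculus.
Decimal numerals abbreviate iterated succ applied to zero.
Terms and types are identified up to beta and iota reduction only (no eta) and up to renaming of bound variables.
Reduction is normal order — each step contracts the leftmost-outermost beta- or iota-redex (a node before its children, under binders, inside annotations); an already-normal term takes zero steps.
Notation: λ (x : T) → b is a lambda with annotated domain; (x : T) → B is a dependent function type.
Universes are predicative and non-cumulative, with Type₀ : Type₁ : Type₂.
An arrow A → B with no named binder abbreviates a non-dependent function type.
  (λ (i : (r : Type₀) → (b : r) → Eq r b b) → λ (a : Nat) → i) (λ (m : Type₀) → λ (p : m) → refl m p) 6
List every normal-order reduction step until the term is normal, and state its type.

normal-order reduction:
  (λ (i : (r : Type₀) → (b : r) → Eq r b b) → λ (a : Nat) → i) (λ (m : Type₀) → λ (p : m) → refl m p) 6
  ~> (λ (i : Nat) → λ (r : Type₀) → λ (b : r) → refl r b) 6
  ~> λ (i : Type₀) → λ (r : i) → refl i r
type:
  (i : Type₀) → (r : i) → Eq i r r


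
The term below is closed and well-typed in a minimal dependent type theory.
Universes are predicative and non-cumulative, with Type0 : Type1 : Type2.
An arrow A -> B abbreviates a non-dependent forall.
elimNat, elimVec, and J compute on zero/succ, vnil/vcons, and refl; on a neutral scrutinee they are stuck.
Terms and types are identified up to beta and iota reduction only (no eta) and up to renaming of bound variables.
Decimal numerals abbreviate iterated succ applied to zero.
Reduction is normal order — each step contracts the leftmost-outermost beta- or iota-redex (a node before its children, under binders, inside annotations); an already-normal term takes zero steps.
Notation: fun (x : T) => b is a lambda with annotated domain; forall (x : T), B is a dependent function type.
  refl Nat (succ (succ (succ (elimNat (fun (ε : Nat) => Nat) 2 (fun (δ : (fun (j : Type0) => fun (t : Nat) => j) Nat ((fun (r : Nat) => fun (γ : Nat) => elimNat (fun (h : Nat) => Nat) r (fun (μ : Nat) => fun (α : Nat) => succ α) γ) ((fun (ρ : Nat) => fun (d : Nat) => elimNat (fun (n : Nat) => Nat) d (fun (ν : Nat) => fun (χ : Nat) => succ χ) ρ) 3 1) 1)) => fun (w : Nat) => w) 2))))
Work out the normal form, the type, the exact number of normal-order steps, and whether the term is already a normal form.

normal form:
  refl Nat 5
inferred type:
  Eq Nat 5 5
normal-order step count: 7
started in normal form: no
first redex: an elimNat iota-redex


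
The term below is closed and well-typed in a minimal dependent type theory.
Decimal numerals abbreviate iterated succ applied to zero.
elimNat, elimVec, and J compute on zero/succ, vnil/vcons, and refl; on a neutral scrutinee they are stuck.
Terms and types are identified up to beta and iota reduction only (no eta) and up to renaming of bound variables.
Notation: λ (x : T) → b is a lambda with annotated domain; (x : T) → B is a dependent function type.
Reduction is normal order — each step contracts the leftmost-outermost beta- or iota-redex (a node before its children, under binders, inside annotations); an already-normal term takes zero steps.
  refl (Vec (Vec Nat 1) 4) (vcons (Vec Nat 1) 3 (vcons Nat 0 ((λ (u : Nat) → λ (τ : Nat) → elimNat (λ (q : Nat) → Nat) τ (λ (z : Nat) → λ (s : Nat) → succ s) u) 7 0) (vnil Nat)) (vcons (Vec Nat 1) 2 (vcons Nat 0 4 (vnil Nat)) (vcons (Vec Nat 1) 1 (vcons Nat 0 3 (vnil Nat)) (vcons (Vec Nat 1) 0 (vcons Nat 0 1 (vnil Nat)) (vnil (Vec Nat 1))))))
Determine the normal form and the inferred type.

normal form:
  refl (Vec (Vec Nat 1) 4) (vcons (Vec Nat 1) 3 (vcons Nat 0 7 (vnil Nat)) (vcons (Vec Nat 1) 2 (vcons Nat 0 4 (vnil Nat)) (vcons (Vec Nat 1) 1 (vcons Nat 0 3 (vnil Nat)) (vcons (Vec Nat 1) 0 (vcons Nat 0 1 (vnil Nat)) (vnil (Vec Nat 1))))))
type:
  Eq (Vec (Vec Nat 1) 4) (vcons (Vec Nat 1) 3 (vcons Nat 0 7 (vnil Nat)) (vcons (Vec Nat 1) 2 (vcons Nat 0 4 (vnil Nat)) (vcons (Vec Nat 1) 1 (vcons Nat 0 3 (vnil Nat)) (vcons (Vec Nat 1) 0 (vcons Nat 0 1 (vnil Nat)) (vnil (Vec Nat 1)))))) (vcons (Vec Nat 1) 3 (vcons Nat 0 7 (vnil Nat)) (vcons (Vec Nat 1) 2 (vcons Nat 0 4 (vnil Nat)) (vcons (Vec Nat 1) 1 (vcons Nat 0 3 (vnil Nat)) (vcons (Vec Nat 1) 0 (vcons Nat 0 1 (vnil Nat)) (vnil (Vec Nat 1))))))


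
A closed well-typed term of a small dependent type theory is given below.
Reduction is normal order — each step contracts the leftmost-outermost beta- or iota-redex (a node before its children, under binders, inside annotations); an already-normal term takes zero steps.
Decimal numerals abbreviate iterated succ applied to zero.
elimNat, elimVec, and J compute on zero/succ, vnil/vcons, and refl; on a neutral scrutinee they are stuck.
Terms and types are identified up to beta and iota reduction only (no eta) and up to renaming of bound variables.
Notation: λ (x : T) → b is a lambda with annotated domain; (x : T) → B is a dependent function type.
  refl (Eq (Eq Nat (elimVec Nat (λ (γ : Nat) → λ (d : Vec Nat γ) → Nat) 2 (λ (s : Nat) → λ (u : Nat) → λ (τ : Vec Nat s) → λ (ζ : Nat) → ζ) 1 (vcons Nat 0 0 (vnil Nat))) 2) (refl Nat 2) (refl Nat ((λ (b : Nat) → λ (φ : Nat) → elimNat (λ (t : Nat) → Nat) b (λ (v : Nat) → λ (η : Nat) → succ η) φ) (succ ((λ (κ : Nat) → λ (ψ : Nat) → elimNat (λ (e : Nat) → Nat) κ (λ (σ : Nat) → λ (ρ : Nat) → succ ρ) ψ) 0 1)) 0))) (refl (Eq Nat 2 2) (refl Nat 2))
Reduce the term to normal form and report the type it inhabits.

reduced normal form:
  refl (Eq (Eq Nat 2 2) (refl Nat 2) (refl Nat 2)) (refl (Eq Nat 2 2) (refl Nat 2))
the term's type:
  Eq (Eq (Eq Nat 2 2) (refl Nat 2) (refl Nat 2)) (refl (Eq Nat 2 2) (refl Nat 2)) (refl (Eq Nat 2 2) (refl Nat 2))


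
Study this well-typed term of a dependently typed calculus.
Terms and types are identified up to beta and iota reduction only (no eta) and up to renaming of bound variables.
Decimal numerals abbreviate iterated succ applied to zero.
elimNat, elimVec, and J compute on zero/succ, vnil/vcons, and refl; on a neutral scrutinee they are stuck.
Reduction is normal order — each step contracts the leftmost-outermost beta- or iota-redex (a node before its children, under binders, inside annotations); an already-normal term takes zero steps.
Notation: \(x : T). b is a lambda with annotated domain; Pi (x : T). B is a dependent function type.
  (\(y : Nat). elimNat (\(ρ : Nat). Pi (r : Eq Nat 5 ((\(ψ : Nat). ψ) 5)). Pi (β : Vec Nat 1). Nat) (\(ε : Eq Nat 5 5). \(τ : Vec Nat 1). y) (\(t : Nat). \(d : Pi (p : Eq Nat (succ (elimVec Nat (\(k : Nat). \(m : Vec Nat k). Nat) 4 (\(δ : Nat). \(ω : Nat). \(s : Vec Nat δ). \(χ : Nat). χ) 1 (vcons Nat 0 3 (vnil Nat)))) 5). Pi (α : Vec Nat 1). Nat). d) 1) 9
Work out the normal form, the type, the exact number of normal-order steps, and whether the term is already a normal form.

resulting normal form:
  \(y : Eq Nat 5 5). \(ρ : Vec Nat 1). 9
type:
  Pi (y : Eq Nat 5 5). Pi (ρ : Vec Nat 1). Nat
steps to reach normal form (normal order): 5
already normal: no
first contracted redex: a beta-redex


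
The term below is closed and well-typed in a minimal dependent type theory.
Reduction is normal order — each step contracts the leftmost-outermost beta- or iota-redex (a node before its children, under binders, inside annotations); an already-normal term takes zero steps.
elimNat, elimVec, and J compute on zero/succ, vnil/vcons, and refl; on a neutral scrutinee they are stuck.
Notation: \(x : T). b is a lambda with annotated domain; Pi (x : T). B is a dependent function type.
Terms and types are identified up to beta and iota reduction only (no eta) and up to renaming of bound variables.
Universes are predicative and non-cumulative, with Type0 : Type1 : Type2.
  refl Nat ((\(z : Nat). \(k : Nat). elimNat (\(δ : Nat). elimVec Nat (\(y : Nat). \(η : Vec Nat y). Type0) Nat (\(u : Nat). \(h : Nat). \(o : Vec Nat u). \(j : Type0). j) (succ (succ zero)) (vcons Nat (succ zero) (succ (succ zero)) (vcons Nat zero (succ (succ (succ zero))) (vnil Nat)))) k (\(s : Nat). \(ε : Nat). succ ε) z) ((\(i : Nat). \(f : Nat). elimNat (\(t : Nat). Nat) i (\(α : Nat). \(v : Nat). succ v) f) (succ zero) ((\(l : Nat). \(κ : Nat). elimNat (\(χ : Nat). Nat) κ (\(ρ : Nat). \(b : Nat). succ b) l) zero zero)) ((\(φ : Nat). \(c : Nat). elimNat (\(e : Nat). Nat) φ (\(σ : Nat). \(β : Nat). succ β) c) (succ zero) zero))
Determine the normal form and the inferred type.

resulting normal form:
  refl Nat (succ (succ zero))
type:
  Eq Nat (succ (succ zero)) (succ (succ zero))
observation: the first redex contracted is a beta-redex; the normal form is reached in 26 normal-order steps.


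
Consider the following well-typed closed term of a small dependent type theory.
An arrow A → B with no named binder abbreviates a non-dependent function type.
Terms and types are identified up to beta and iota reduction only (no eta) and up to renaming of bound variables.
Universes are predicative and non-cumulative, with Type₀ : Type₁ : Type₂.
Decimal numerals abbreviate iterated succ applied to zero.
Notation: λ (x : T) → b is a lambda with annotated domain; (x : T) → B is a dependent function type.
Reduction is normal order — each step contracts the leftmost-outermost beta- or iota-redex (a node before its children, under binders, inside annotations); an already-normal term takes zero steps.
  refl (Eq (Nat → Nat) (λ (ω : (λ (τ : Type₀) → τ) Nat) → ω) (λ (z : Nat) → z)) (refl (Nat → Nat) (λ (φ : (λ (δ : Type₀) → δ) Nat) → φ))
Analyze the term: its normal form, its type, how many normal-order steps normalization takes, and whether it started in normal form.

normal form:
  refl (Eq (Nat → Nat) (λ (ω : Nat) → ω) (λ (τ : Nat) → τ)) (refl (Nat → Nat) (λ (z : Nat) → z))
type:
  Eq (Eq (Nat → Nat) (λ (ω : Nat) → ω) (λ (τ : Nat) → τ)) (refl (Nat → Nat) (λ (z : Nat) → z)) (refl (Nat → Nat) (λ (φ : Nat) → φ))
steps to reach normal form (normal order): 2
already normal: no
first contracted redex: a beta-redex


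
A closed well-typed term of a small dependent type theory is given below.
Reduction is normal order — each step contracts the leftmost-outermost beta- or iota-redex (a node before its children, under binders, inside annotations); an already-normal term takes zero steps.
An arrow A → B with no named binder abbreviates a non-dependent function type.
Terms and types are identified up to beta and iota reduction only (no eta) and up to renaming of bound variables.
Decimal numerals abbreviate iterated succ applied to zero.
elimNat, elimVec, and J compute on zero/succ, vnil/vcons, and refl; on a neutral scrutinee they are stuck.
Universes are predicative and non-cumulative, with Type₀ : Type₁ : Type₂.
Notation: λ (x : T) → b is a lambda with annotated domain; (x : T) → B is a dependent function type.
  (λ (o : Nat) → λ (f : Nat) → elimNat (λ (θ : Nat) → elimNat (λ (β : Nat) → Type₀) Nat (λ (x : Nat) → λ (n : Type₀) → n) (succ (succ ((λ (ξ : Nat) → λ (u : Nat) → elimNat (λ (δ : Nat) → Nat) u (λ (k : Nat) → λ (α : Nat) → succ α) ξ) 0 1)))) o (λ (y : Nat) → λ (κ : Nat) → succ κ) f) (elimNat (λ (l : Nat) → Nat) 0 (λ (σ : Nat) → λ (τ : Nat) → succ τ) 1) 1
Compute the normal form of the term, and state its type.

reduced normal form:
  2
type:
  Nat
observation: the leftmost-outermost redex is a beta-redex, and normalization takes 10 steps.


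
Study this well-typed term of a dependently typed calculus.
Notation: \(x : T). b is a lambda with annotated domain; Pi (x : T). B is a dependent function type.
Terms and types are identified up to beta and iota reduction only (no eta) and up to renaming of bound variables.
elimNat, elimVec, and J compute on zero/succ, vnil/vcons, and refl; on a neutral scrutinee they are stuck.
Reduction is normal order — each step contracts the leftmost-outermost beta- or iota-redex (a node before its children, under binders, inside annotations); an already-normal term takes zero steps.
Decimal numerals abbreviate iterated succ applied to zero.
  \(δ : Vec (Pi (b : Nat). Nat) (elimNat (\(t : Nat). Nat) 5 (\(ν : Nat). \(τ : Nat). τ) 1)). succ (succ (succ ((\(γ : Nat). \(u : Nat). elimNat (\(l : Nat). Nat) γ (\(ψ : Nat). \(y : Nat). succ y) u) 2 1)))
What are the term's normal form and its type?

reduced normal form:
  \(δ : Vec (Pi (b : Nat). Nat) 5). 6
inferred type:
  Pi (δ : Vec (Pi (b : Nat). Nat) 5). Nat
observation: the first redex contracted is an elimNat iota-redex; the normal form is reached in 10 normal-order steps.


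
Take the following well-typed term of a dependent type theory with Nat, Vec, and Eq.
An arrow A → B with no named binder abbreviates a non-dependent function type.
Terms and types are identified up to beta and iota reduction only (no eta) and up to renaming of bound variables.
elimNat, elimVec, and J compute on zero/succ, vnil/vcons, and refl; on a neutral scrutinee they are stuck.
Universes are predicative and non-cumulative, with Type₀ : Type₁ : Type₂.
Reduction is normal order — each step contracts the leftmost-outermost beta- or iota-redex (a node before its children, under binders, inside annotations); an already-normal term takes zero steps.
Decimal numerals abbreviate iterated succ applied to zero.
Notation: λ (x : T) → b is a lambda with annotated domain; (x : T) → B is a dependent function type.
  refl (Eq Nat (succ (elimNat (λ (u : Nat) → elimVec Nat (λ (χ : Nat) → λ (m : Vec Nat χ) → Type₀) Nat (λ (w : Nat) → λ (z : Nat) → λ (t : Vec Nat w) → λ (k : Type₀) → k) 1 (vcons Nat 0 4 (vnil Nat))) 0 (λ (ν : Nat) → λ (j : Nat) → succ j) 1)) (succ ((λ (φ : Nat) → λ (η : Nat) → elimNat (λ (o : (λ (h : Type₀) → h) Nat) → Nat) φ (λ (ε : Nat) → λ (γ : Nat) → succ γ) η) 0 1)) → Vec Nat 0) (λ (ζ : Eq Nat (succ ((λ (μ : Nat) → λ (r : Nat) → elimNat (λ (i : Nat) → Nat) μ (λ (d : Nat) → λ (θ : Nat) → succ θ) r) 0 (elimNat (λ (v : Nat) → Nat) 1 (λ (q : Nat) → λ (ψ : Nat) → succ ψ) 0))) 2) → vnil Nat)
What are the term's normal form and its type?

reduced normal form:
  refl (Eq Nat 2 2 → Vec Nat 0) (λ (u : Eq Nat 2 2) → vnil Nat)
the term's type:
  Eq (Eq Nat 2 2 → Vec Nat 0) (λ (u : Eq Nat 2 2) → vnil Nat) (λ (χ : Eq Nat 2 2) → vnil Nat)
observation: the term reaches its normal form after 17 normal-order steps.


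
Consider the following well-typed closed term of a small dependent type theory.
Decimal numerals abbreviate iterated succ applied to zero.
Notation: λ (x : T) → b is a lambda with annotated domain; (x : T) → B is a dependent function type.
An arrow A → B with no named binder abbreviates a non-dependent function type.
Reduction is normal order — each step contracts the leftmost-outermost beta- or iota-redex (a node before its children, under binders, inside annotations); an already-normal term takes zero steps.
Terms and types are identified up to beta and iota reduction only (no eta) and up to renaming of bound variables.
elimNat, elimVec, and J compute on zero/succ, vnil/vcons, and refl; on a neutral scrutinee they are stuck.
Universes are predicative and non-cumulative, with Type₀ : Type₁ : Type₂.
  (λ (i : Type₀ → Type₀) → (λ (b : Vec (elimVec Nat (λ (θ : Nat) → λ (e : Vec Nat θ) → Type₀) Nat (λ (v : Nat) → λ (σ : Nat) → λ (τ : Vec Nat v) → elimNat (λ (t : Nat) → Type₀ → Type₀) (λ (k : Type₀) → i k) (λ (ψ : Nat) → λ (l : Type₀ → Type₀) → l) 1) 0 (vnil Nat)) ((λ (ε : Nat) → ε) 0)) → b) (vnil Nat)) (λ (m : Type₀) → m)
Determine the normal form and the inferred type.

normal form:
  vnil Nat
inferred type:
  Vec Nat 0
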